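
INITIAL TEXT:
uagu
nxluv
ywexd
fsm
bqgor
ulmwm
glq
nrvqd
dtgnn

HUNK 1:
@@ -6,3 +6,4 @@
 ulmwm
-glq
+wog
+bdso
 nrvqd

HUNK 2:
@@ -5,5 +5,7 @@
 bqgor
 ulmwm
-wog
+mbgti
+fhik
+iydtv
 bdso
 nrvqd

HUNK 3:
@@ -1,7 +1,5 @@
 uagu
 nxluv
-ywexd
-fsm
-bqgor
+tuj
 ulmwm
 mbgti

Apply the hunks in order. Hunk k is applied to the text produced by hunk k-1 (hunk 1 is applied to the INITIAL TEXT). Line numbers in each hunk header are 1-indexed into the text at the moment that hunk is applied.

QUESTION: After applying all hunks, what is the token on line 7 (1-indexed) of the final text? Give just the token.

Answer: iydtv

Derivation:
Hunk 1: at line 6 remove [glq] add [wog,bdso] -> 10 lines: uagu nxluv ywexd fsm bqgor ulmwm wog bdso nrvqd dtgnn
Hunk 2: at line 5 remove [wog] add [mbgti,fhik,iydtv] -> 12 lines: uagu nxluv ywexd fsm bqgor ulmwm mbgti fhik iydtv bdso nrvqd dtgnn
Hunk 3: at line 1 remove [ywexd,fsm,bqgor] add [tuj] -> 10 lines: uagu nxluv tuj ulmwm mbgti fhik iydtv bdso nrvqd dtgnn
Final line 7: iydtv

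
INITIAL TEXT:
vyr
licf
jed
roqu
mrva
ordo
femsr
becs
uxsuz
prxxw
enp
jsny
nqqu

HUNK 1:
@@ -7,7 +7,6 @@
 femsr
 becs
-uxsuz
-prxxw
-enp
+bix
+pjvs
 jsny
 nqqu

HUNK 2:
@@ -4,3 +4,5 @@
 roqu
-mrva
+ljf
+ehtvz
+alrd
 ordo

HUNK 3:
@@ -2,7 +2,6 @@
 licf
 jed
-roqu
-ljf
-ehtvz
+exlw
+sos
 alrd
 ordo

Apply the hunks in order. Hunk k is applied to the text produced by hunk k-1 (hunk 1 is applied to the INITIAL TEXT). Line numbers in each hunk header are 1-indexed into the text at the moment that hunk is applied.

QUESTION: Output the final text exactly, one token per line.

Hunk 1: at line 7 remove [uxsuz,prxxw,enp] add [bix,pjvs] -> 12 lines: vyr licf jed roqu mrva ordo femsr becs bix pjvs jsny nqqu
Hunk 2: at line 4 remove [mrva] add [ljf,ehtvz,alrd] -> 14 lines: vyr licf jed roqu ljf ehtvz alrd ordo femsr becs bix pjvs jsny nqqu
Hunk 3: at line 2 remove [roqu,ljf,ehtvz] add [exlw,sos] -> 13 lines: vyr licf jed exlw sos alrd ordo femsr becs bix pjvs jsny nqqu

Answer: vyr
licf
jed
exlw
sos
alrd
ordo
femsr
becs
bix
pjvs
jsny
nqqu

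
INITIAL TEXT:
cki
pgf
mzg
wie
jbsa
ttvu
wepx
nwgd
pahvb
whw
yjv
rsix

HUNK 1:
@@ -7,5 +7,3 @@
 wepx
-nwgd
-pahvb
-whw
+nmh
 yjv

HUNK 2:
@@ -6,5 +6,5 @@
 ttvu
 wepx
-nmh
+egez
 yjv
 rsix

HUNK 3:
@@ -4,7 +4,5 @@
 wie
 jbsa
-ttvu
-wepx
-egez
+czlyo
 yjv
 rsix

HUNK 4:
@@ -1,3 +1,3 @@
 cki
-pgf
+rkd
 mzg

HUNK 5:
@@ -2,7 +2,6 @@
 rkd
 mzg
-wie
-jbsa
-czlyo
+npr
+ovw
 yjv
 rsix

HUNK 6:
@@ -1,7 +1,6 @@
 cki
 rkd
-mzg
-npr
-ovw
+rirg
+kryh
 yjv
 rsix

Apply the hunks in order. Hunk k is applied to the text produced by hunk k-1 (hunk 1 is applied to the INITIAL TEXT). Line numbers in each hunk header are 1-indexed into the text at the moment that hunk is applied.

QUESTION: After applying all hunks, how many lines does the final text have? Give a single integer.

Hunk 1: at line 7 remove [nwgd,pahvb,whw] add [nmh] -> 10 lines: cki pgf mzg wie jbsa ttvu wepx nmh yjv rsix
Hunk 2: at line 6 remove [nmh] add [egez] -> 10 lines: cki pgf mzg wie jbsa ttvu wepx egez yjv rsix
Hunk 3: at line 4 remove [ttvu,wepx,egez] add [czlyo] -> 8 lines: cki pgf mzg wie jbsa czlyo yjv rsix
Hunk 4: at line 1 remove [pgf] add [rkd] -> 8 lines: cki rkd mzg wie jbsa czlyo yjv rsix
Hunk 5: at line 2 remove [wie,jbsa,czlyo] add [npr,ovw] -> 7 lines: cki rkd mzg npr ovw yjv rsix
Hunk 6: at line 1 remove [mzg,npr,ovw] add [rirg,kryh] -> 6 lines: cki rkd rirg kryh yjv rsix
Final line count: 6

Answer: 6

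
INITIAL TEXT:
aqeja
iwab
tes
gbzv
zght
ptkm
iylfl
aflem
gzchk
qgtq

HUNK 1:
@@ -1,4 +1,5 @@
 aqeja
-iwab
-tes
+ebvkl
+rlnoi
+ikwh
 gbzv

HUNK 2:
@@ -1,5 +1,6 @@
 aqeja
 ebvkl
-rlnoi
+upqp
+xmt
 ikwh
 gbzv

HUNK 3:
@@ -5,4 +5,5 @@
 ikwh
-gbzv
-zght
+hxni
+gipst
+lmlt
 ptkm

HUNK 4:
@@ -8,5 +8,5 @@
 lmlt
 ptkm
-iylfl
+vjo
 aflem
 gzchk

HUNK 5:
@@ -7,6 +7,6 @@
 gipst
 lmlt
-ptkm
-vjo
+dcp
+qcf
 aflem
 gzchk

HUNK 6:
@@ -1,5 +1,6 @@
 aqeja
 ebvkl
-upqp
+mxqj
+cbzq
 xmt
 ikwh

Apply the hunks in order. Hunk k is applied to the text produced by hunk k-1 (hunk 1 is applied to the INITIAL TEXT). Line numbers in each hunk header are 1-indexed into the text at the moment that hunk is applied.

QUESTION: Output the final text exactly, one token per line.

Answer: aqeja
ebvkl
mxqj
cbzq
xmt
ikwh
hxni
gipst
lmlt
dcp
qcf
aflem
gzchk
qgtq

Derivation:
Hunk 1: at line 1 remove [iwab,tes] add [ebvkl,rlnoi,ikwh] -> 11 lines: aqeja ebvkl rlnoi ikwh gbzv zght ptkm iylfl aflem gzchk qgtq
Hunk 2: at line 1 remove [rlnoi] add [upqp,xmt] -> 12 lines: aqeja ebvkl upqp xmt ikwh gbzv zght ptkm iylfl aflem gzchk qgtq
Hunk 3: at line 5 remove [gbzv,zght] add [hxni,gipst,lmlt] -> 13 lines: aqeja ebvkl upqp xmt ikwh hxni gipst lmlt ptkm iylfl aflem gzchk qgtq
Hunk 4: at line 8 remove [iylfl] add [vjo] -> 13 lines: aqeja ebvkl upqp xmt ikwh hxni gipst lmlt ptkm vjo aflem gzchk qgtq
Hunk 5: at line 7 remove [ptkm,vjo] add [dcp,qcf] -> 13 lines: aqeja ebvkl upqp xmt ikwh hxni gipst lmlt dcp qcf aflem gzchk qgtq
Hunk 6: at line 1 remove [upqp] add [mxqj,cbzq] -> 14 lines: aqeja ebvkl mxqj cbzq xmt ikwh hxni gipst lmlt dcp qcf aflem gzchk qgtq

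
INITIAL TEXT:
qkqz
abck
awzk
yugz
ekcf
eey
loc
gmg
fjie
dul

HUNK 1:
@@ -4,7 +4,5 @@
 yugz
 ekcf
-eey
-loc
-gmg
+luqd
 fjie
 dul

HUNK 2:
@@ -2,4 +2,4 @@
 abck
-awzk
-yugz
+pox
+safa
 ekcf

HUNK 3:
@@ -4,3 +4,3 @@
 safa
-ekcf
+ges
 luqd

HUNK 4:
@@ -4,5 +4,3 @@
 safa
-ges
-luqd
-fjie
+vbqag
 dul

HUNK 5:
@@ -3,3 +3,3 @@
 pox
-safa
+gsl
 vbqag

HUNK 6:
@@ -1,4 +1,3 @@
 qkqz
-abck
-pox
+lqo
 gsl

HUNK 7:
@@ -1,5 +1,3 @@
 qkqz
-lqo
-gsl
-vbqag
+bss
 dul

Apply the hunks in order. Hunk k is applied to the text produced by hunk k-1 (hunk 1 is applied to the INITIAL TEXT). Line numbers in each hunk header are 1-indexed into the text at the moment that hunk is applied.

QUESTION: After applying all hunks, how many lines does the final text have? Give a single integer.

Answer: 3

Derivation:
Hunk 1: at line 4 remove [eey,loc,gmg] add [luqd] -> 8 lines: qkqz abck awzk yugz ekcf luqd fjie dul
Hunk 2: at line 2 remove [awzk,yugz] add [pox,safa] -> 8 lines: qkqz abck pox safa ekcf luqd fjie dul
Hunk 3: at line 4 remove [ekcf] add [ges] -> 8 lines: qkqz abck pox safa ges luqd fjie dul
Hunk 4: at line 4 remove [ges,luqd,fjie] add [vbqag] -> 6 lines: qkqz abck pox safa vbqag dul
Hunk 5: at line 3 remove [safa] add [gsl] -> 6 lines: qkqz abck pox gsl vbqag dul
Hunk 6: at line 1 remove [abck,pox] add [lqo] -> 5 lines: qkqz lqo gsl vbqag dul
Hunk 7: at line 1 remove [lqo,gsl,vbqag] add [bss] -> 3 lines: qkqz bss dul
Final line count: 3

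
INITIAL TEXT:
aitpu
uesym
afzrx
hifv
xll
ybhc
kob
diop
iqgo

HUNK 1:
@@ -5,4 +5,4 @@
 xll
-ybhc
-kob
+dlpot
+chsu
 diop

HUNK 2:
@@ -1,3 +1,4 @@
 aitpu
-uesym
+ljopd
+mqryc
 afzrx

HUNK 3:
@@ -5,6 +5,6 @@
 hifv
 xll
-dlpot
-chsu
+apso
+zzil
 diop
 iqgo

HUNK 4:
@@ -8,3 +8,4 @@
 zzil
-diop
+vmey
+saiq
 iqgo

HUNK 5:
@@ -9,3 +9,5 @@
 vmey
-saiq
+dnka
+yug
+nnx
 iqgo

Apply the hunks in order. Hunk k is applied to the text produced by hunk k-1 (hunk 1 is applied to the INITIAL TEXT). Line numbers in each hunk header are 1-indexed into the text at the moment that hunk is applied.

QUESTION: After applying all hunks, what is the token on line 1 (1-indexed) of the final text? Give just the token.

Hunk 1: at line 5 remove [ybhc,kob] add [dlpot,chsu] -> 9 lines: aitpu uesym afzrx hifv xll dlpot chsu diop iqgo
Hunk 2: at line 1 remove [uesym] add [ljopd,mqryc] -> 10 lines: aitpu ljopd mqryc afzrx hifv xll dlpot chsu diop iqgo
Hunk 3: at line 5 remove [dlpot,chsu] add [apso,zzil] -> 10 lines: aitpu ljopd mqryc afzrx hifv xll apso zzil diop iqgo
Hunk 4: at line 8 remove [diop] add [vmey,saiq] -> 11 lines: aitpu ljopd mqryc afzrx hifv xll apso zzil vmey saiq iqgo
Hunk 5: at line 9 remove [saiq] add [dnka,yug,nnx] -> 13 lines: aitpu ljopd mqryc afzrx hifv xll apso zzil vmey dnka yug nnx iqgo
Final line 1: aitpu

Answer: aitpu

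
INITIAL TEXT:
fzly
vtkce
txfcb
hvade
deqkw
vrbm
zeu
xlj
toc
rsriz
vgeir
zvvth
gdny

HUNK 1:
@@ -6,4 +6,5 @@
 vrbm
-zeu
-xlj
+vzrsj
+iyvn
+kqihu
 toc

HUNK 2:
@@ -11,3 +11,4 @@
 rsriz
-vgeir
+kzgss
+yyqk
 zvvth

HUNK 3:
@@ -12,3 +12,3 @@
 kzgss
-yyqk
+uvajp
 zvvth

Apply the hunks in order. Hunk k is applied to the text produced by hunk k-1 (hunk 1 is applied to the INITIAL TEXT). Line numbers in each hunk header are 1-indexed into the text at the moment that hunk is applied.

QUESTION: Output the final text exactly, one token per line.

Hunk 1: at line 6 remove [zeu,xlj] add [vzrsj,iyvn,kqihu] -> 14 lines: fzly vtkce txfcb hvade deqkw vrbm vzrsj iyvn kqihu toc rsriz vgeir zvvth gdny
Hunk 2: at line 11 remove [vgeir] add [kzgss,yyqk] -> 15 lines: fzly vtkce txfcb hvade deqkw vrbm vzrsj iyvn kqihu toc rsriz kzgss yyqk zvvth gdny
Hunk 3: at line 12 remove [yyqk] add [uvajp] -> 15 lines: fzly vtkce txfcb hvade deqkw vrbm vzrsj iyvn kqihu toc rsriz kzgss uvajp zvvth gdny

Answer: fzly
vtkce
txfcb
hvade
deqkw
vrbm
vzrsj
iyvn
kqihu
toc
rsriz
kzgss
uvajp
zvvth
gdny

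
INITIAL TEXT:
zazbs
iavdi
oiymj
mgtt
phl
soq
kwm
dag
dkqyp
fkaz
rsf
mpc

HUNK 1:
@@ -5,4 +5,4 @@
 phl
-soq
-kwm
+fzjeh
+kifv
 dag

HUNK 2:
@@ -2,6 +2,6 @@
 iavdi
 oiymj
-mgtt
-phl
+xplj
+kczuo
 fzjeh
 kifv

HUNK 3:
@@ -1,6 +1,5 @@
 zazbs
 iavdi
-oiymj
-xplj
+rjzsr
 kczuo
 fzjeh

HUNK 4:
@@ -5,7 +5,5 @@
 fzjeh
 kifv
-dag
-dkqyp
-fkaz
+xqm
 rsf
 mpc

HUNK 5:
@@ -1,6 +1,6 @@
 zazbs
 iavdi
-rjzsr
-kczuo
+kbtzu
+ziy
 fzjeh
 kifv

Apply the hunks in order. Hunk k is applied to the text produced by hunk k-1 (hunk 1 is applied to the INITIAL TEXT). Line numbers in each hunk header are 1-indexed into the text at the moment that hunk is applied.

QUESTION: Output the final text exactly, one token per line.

Answer: zazbs
iavdi
kbtzu
ziy
fzjeh
kifv
xqm
rsf
mpc

Derivation:
Hunk 1: at line 5 remove [soq,kwm] add [fzjeh,kifv] -> 12 lines: zazbs iavdi oiymj mgtt phl fzjeh kifv dag dkqyp fkaz rsf mpc
Hunk 2: at line 2 remove [mgtt,phl] add [xplj,kczuo] -> 12 lines: zazbs iavdi oiymj xplj kczuo fzjeh kifv dag dkqyp fkaz rsf mpc
Hunk 3: at line 1 remove [oiymj,xplj] add [rjzsr] -> 11 lines: zazbs iavdi rjzsr kczuo fzjeh kifv dag dkqyp fkaz rsf mpc
Hunk 4: at line 5 remove [dag,dkqyp,fkaz] add [xqm] -> 9 lines: zazbs iavdi rjzsr kczuo fzjeh kifv xqm rsf mpc
Hunk 5: at line 1 remove [rjzsr,kczuo] add [kbtzu,ziy] -> 9 lines: zazbs iavdi kbtzu ziy fzjeh kifv xqm rsf mpc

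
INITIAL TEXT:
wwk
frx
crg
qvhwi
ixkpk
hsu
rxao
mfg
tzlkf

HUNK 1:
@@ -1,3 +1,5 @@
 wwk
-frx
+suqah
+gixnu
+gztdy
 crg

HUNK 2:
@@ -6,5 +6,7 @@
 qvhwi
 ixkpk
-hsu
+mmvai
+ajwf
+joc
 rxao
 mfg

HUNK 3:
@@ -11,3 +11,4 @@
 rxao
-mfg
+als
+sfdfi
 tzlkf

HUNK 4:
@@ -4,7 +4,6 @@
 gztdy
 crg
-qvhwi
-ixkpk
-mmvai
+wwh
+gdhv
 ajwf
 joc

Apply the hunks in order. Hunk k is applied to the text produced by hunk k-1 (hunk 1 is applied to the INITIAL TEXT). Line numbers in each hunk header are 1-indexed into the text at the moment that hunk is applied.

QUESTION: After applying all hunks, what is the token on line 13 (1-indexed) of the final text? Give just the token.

Answer: tzlkf

Derivation:
Hunk 1: at line 1 remove [frx] add [suqah,gixnu,gztdy] -> 11 lines: wwk suqah gixnu gztdy crg qvhwi ixkpk hsu rxao mfg tzlkf
Hunk 2: at line 6 remove [hsu] add [mmvai,ajwf,joc] -> 13 lines: wwk suqah gixnu gztdy crg qvhwi ixkpk mmvai ajwf joc rxao mfg tzlkf
Hunk 3: at line 11 remove [mfg] add [als,sfdfi] -> 14 lines: wwk suqah gixnu gztdy crg qvhwi ixkpk mmvai ajwf joc rxao als sfdfi tzlkf
Hunk 4: at line 4 remove [qvhwi,ixkpk,mmvai] add [wwh,gdhv] -> 13 lines: wwk suqah gixnu gztdy crg wwh gdhv ajwf joc rxao als sfdfi tzlkf
Final line 13: tzlkf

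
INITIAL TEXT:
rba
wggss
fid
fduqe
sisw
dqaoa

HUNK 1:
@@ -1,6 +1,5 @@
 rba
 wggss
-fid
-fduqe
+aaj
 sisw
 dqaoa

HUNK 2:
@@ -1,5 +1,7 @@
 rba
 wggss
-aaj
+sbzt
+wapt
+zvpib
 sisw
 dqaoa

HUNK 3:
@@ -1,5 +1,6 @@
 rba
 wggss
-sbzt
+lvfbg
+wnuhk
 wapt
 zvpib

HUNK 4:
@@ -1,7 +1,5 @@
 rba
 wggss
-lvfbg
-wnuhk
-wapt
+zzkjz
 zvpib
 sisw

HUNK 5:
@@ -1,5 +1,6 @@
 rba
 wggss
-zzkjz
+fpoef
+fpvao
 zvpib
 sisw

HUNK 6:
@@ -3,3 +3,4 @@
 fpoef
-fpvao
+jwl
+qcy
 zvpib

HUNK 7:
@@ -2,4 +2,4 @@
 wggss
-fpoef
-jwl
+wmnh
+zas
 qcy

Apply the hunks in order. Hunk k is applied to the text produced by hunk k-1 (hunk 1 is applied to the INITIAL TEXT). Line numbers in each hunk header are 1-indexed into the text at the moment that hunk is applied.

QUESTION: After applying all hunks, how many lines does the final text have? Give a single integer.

Answer: 8

Derivation:
Hunk 1: at line 1 remove [fid,fduqe] add [aaj] -> 5 lines: rba wggss aaj sisw dqaoa
Hunk 2: at line 1 remove [aaj] add [sbzt,wapt,zvpib] -> 7 lines: rba wggss sbzt wapt zvpib sisw dqaoa
Hunk 3: at line 1 remove [sbzt] add [lvfbg,wnuhk] -> 8 lines: rba wggss lvfbg wnuhk wapt zvpib sisw dqaoa
Hunk 4: at line 1 remove [lvfbg,wnuhk,wapt] add [zzkjz] -> 6 lines: rba wggss zzkjz zvpib sisw dqaoa
Hunk 5: at line 1 remove [zzkjz] add [fpoef,fpvao] -> 7 lines: rba wggss fpoef fpvao zvpib sisw dqaoa
Hunk 6: at line 3 remove [fpvao] add [jwl,qcy] -> 8 lines: rba wggss fpoef jwl qcy zvpib sisw dqaoa
Hunk 7: at line 2 remove [fpoef,jwl] add [wmnh,zas] -> 8 lines: rba wggss wmnh zas qcy zvpib sisw dqaoa
Final line count: 8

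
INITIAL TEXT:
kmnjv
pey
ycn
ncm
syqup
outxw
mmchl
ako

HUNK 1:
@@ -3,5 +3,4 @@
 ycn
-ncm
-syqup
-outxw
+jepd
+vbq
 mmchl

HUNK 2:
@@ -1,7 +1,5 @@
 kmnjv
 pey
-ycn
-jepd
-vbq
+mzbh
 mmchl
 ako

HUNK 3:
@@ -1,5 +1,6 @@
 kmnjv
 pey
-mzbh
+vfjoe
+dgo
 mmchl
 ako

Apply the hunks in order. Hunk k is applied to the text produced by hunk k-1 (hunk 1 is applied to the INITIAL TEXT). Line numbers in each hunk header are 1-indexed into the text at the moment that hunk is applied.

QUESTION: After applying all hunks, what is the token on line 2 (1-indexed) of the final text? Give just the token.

Hunk 1: at line 3 remove [ncm,syqup,outxw] add [jepd,vbq] -> 7 lines: kmnjv pey ycn jepd vbq mmchl ako
Hunk 2: at line 1 remove [ycn,jepd,vbq] add [mzbh] -> 5 lines: kmnjv pey mzbh mmchl ako
Hunk 3: at line 1 remove [mzbh] add [vfjoe,dgo] -> 6 lines: kmnjv pey vfjoe dgo mmchl ako
Final line 2: pey

Answer: pey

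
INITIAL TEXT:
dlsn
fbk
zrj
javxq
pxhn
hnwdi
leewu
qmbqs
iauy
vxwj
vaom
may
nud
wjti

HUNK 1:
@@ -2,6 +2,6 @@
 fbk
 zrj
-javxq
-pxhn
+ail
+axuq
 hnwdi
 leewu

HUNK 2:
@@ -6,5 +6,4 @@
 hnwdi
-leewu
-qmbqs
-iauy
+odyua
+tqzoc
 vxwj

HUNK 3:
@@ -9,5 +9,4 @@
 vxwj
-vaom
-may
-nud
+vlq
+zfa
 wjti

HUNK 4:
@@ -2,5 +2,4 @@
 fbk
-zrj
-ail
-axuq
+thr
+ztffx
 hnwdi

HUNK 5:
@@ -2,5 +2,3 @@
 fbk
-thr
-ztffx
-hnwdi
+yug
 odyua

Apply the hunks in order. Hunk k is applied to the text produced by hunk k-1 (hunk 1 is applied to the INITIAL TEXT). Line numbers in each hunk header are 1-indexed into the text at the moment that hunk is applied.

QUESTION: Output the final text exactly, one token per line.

Answer: dlsn
fbk
yug
odyua
tqzoc
vxwj
vlq
zfa
wjti

Derivation:
Hunk 1: at line 2 remove [javxq,pxhn] add [ail,axuq] -> 14 lines: dlsn fbk zrj ail axuq hnwdi leewu qmbqs iauy vxwj vaom may nud wjti
Hunk 2: at line 6 remove [leewu,qmbqs,iauy] add [odyua,tqzoc] -> 13 lines: dlsn fbk zrj ail axuq hnwdi odyua tqzoc vxwj vaom may nud wjti
Hunk 3: at line 9 remove [vaom,may,nud] add [vlq,zfa] -> 12 lines: dlsn fbk zrj ail axuq hnwdi odyua tqzoc vxwj vlq zfa wjti
Hunk 4: at line 2 remove [zrj,ail,axuq] add [thr,ztffx] -> 11 lines: dlsn fbk thr ztffx hnwdi odyua tqzoc vxwj vlq zfa wjti
Hunk 5: at line 2 remove [thr,ztffx,hnwdi] add [yug] -> 9 lines: dlsn fbk yug odyua tqzoc vxwj vlq zfa wjti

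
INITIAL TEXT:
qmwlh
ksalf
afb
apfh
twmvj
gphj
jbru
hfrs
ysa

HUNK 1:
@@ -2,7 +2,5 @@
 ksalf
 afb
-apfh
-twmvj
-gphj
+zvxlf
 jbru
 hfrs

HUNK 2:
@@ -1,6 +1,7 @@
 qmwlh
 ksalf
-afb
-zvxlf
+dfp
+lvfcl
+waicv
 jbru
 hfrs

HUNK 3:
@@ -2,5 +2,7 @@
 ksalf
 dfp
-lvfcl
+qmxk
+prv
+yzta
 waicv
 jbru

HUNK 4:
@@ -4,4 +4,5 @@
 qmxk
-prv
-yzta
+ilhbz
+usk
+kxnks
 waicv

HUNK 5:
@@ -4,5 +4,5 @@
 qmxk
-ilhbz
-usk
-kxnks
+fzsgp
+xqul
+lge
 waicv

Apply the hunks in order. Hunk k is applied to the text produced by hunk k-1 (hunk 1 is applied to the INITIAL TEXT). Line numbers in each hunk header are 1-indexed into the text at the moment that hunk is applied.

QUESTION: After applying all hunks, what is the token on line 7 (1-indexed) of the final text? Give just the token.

Hunk 1: at line 2 remove [apfh,twmvj,gphj] add [zvxlf] -> 7 lines: qmwlh ksalf afb zvxlf jbru hfrs ysa
Hunk 2: at line 1 remove [afb,zvxlf] add [dfp,lvfcl,waicv] -> 8 lines: qmwlh ksalf dfp lvfcl waicv jbru hfrs ysa
Hunk 3: at line 2 remove [lvfcl] add [qmxk,prv,yzta] -> 10 lines: qmwlh ksalf dfp qmxk prv yzta waicv jbru hfrs ysa
Hunk 4: at line 4 remove [prv,yzta] add [ilhbz,usk,kxnks] -> 11 lines: qmwlh ksalf dfp qmxk ilhbz usk kxnks waicv jbru hfrs ysa
Hunk 5: at line 4 remove [ilhbz,usk,kxnks] add [fzsgp,xqul,lge] -> 11 lines: qmwlh ksalf dfp qmxk fzsgp xqul lge waicv jbru hfrs ysa
Final line 7: lge

Answer: lge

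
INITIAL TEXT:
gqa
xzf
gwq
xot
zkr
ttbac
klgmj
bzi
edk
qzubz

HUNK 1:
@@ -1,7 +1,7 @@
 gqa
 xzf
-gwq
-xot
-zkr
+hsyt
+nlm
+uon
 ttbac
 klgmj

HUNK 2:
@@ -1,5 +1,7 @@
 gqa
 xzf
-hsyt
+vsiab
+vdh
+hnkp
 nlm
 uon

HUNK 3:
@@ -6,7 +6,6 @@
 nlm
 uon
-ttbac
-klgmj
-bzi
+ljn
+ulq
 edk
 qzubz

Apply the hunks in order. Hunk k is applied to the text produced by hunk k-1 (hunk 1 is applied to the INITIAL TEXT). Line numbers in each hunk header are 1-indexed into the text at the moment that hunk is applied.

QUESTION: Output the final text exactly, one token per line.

Answer: gqa
xzf
vsiab
vdh
hnkp
nlm
uon
ljn
ulq
edk
qzubz

Derivation:
Hunk 1: at line 1 remove [gwq,xot,zkr] add [hsyt,nlm,uon] -> 10 lines: gqa xzf hsyt nlm uon ttbac klgmj bzi edk qzubz
Hunk 2: at line 1 remove [hsyt] add [vsiab,vdh,hnkp] -> 12 lines: gqa xzf vsiab vdh hnkp nlm uon ttbac klgmj bzi edk qzubz
Hunk 3: at line 6 remove [ttbac,klgmj,bzi] add [ljn,ulq] -> 11 lines: gqa xzf vsiab vdh hnkp nlm uon ljn ulq edk qzubz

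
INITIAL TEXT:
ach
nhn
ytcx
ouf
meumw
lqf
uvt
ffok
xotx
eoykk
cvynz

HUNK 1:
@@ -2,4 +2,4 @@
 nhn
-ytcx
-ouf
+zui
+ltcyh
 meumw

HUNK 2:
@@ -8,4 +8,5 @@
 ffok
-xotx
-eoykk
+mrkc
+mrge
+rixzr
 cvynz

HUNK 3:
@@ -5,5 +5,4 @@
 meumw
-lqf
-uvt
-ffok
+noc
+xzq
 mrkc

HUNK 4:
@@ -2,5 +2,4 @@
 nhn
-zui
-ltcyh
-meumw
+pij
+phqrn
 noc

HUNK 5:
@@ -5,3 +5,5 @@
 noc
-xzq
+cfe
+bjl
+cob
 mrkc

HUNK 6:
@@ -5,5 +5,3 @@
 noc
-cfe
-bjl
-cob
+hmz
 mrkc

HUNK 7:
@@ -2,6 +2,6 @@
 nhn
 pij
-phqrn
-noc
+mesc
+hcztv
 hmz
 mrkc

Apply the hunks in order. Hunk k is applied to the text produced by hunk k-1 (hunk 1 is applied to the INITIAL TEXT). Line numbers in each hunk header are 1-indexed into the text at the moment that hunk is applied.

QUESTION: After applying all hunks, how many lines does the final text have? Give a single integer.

Answer: 10

Derivation:
Hunk 1: at line 2 remove [ytcx,ouf] add [zui,ltcyh] -> 11 lines: ach nhn zui ltcyh meumw lqf uvt ffok xotx eoykk cvynz
Hunk 2: at line 8 remove [xotx,eoykk] add [mrkc,mrge,rixzr] -> 12 lines: ach nhn zui ltcyh meumw lqf uvt ffok mrkc mrge rixzr cvynz
Hunk 3: at line 5 remove [lqf,uvt,ffok] add [noc,xzq] -> 11 lines: ach nhn zui ltcyh meumw noc xzq mrkc mrge rixzr cvynz
Hunk 4: at line 2 remove [zui,ltcyh,meumw] add [pij,phqrn] -> 10 lines: ach nhn pij phqrn noc xzq mrkc mrge rixzr cvynz
Hunk 5: at line 5 remove [xzq] add [cfe,bjl,cob] -> 12 lines: ach nhn pij phqrn noc cfe bjl cob mrkc mrge rixzr cvynz
Hunk 6: at line 5 remove [cfe,bjl,cob] add [hmz] -> 10 lines: ach nhn pij phqrn noc hmz mrkc mrge rixzr cvynz
Hunk 7: at line 2 remove [phqrn,noc] add [mesc,hcztv] -> 10 lines: ach nhn pij mesc hcztv hmz mrkc mrge rixzr cvynz
Final line count: 10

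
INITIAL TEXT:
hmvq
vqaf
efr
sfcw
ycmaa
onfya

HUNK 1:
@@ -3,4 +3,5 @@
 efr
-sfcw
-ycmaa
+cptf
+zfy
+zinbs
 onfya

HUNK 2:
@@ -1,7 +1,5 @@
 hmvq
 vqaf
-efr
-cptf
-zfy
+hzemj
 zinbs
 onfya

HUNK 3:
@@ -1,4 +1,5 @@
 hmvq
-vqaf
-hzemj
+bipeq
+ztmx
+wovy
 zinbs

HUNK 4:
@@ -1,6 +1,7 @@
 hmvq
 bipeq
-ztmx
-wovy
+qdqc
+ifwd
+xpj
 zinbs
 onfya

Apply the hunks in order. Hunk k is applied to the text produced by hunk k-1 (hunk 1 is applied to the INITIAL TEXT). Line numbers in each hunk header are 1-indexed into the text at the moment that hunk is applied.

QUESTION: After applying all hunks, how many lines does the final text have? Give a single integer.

Answer: 7

Derivation:
Hunk 1: at line 3 remove [sfcw,ycmaa] add [cptf,zfy,zinbs] -> 7 lines: hmvq vqaf efr cptf zfy zinbs onfya
Hunk 2: at line 1 remove [efr,cptf,zfy] add [hzemj] -> 5 lines: hmvq vqaf hzemj zinbs onfya
Hunk 3: at line 1 remove [vqaf,hzemj] add [bipeq,ztmx,wovy] -> 6 lines: hmvq bipeq ztmx wovy zinbs onfya
Hunk 4: at line 1 remove [ztmx,wovy] add [qdqc,ifwd,xpj] -> 7 lines: hmvq bipeq qdqc ifwd xpj zinbs onfya
Final line count: 7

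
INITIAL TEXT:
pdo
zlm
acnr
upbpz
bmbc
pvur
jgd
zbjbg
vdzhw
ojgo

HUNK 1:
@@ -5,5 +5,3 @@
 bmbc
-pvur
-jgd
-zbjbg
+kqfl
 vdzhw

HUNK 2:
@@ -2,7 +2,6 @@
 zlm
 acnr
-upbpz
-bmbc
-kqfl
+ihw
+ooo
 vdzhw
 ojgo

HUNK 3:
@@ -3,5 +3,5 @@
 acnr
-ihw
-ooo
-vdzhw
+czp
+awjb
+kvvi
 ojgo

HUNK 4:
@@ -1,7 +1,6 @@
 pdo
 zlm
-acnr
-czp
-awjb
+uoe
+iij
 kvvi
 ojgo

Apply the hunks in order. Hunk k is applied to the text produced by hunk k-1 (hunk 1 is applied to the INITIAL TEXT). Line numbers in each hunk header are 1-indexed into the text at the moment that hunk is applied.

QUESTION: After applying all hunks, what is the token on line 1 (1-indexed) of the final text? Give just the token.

Hunk 1: at line 5 remove [pvur,jgd,zbjbg] add [kqfl] -> 8 lines: pdo zlm acnr upbpz bmbc kqfl vdzhw ojgo
Hunk 2: at line 2 remove [upbpz,bmbc,kqfl] add [ihw,ooo] -> 7 lines: pdo zlm acnr ihw ooo vdzhw ojgo
Hunk 3: at line 3 remove [ihw,ooo,vdzhw] add [czp,awjb,kvvi] -> 7 lines: pdo zlm acnr czp awjb kvvi ojgo
Hunk 4: at line 1 remove [acnr,czp,awjb] add [uoe,iij] -> 6 lines: pdo zlm uoe iij kvvi ojgo
Final line 1: pdo

Answer: pdo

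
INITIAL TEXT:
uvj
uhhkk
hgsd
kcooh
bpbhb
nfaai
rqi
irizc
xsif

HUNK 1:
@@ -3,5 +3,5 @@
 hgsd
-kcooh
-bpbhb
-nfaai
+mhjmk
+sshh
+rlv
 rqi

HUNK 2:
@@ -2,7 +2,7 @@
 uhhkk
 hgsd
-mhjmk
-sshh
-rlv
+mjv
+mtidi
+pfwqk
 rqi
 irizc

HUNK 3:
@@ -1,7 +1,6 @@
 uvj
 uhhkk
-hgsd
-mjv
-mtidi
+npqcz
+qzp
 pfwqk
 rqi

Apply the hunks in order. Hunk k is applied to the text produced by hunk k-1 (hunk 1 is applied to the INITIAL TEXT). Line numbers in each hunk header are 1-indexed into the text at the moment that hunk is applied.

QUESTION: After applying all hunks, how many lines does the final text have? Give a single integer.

Hunk 1: at line 3 remove [kcooh,bpbhb,nfaai] add [mhjmk,sshh,rlv] -> 9 lines: uvj uhhkk hgsd mhjmk sshh rlv rqi irizc xsif
Hunk 2: at line 2 remove [mhjmk,sshh,rlv] add [mjv,mtidi,pfwqk] -> 9 lines: uvj uhhkk hgsd mjv mtidi pfwqk rqi irizc xsif
Hunk 3: at line 1 remove [hgsd,mjv,mtidi] add [npqcz,qzp] -> 8 lines: uvj uhhkk npqcz qzp pfwqk rqi irizc xsif
Final line count: 8

Answer: 8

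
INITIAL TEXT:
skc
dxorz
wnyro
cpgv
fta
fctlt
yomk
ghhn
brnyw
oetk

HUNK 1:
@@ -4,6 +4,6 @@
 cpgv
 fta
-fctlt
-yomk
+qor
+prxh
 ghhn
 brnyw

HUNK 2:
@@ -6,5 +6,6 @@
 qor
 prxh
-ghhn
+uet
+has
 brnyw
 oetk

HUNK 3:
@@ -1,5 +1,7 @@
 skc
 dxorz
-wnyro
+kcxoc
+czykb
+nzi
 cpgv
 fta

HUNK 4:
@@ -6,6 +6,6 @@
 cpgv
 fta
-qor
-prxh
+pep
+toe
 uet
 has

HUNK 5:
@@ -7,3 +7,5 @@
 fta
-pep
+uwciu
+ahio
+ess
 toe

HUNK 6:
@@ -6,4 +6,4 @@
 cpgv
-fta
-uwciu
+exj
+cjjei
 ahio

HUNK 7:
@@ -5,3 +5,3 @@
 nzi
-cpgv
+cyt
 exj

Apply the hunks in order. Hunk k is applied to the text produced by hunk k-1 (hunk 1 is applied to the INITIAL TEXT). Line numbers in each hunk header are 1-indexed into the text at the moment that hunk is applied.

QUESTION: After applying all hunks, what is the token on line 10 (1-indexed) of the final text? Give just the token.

Hunk 1: at line 4 remove [fctlt,yomk] add [qor,prxh] -> 10 lines: skc dxorz wnyro cpgv fta qor prxh ghhn brnyw oetk
Hunk 2: at line 6 remove [ghhn] add [uet,has] -> 11 lines: skc dxorz wnyro cpgv fta qor prxh uet has brnyw oetk
Hunk 3: at line 1 remove [wnyro] add [kcxoc,czykb,nzi] -> 13 lines: skc dxorz kcxoc czykb nzi cpgv fta qor prxh uet has brnyw oetk
Hunk 4: at line 6 remove [qor,prxh] add [pep,toe] -> 13 lines: skc dxorz kcxoc czykb nzi cpgv fta pep toe uet has brnyw oetk
Hunk 5: at line 7 remove [pep] add [uwciu,ahio,ess] -> 15 lines: skc dxorz kcxoc czykb nzi cpgv fta uwciu ahio ess toe uet has brnyw oetk
Hunk 6: at line 6 remove [fta,uwciu] add [exj,cjjei] -> 15 lines: skc dxorz kcxoc czykb nzi cpgv exj cjjei ahio ess toe uet has brnyw oetk
Hunk 7: at line 5 remove [cpgv] add [cyt] -> 15 lines: skc dxorz kcxoc czykb nzi cyt exj cjjei ahio ess toe uet has brnyw oetk
Final line 10: ess

Answer: ess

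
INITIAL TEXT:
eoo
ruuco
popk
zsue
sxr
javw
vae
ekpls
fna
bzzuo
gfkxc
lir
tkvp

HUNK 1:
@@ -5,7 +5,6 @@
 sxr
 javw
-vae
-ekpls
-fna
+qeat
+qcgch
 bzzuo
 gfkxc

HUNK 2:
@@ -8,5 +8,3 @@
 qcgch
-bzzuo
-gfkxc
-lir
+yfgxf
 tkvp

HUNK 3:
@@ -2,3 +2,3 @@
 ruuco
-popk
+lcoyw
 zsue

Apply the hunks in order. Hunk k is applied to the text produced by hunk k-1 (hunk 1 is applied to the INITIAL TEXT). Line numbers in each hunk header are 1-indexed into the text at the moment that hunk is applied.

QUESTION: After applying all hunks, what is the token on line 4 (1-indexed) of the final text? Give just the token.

Hunk 1: at line 5 remove [vae,ekpls,fna] add [qeat,qcgch] -> 12 lines: eoo ruuco popk zsue sxr javw qeat qcgch bzzuo gfkxc lir tkvp
Hunk 2: at line 8 remove [bzzuo,gfkxc,lir] add [yfgxf] -> 10 lines: eoo ruuco popk zsue sxr javw qeat qcgch yfgxf tkvp
Hunk 3: at line 2 remove [popk] add [lcoyw] -> 10 lines: eoo ruuco lcoyw zsue sxr javw qeat qcgch yfgxf tkvp
Final line 4: zsue

Answer: zsue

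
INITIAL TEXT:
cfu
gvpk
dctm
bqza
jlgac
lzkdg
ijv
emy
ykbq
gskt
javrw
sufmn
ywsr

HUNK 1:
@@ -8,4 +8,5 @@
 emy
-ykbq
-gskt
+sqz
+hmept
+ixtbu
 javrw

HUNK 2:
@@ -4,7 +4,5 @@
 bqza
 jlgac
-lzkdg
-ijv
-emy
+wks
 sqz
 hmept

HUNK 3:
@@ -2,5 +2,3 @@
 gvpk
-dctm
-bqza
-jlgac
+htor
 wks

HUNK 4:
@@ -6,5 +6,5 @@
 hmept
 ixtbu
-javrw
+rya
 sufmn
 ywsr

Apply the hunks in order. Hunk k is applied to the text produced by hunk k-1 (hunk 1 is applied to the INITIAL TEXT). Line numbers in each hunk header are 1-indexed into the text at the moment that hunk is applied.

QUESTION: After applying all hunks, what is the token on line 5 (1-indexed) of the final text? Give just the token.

Hunk 1: at line 8 remove [ykbq,gskt] add [sqz,hmept,ixtbu] -> 14 lines: cfu gvpk dctm bqza jlgac lzkdg ijv emy sqz hmept ixtbu javrw sufmn ywsr
Hunk 2: at line 4 remove [lzkdg,ijv,emy] add [wks] -> 12 lines: cfu gvpk dctm bqza jlgac wks sqz hmept ixtbu javrw sufmn ywsr
Hunk 3: at line 2 remove [dctm,bqza,jlgac] add [htor] -> 10 lines: cfu gvpk htor wks sqz hmept ixtbu javrw sufmn ywsr
Hunk 4: at line 6 remove [javrw] add [rya] -> 10 lines: cfu gvpk htor wks sqz hmept ixtbu rya sufmn ywsr
Final line 5: sqz

Answer: sqz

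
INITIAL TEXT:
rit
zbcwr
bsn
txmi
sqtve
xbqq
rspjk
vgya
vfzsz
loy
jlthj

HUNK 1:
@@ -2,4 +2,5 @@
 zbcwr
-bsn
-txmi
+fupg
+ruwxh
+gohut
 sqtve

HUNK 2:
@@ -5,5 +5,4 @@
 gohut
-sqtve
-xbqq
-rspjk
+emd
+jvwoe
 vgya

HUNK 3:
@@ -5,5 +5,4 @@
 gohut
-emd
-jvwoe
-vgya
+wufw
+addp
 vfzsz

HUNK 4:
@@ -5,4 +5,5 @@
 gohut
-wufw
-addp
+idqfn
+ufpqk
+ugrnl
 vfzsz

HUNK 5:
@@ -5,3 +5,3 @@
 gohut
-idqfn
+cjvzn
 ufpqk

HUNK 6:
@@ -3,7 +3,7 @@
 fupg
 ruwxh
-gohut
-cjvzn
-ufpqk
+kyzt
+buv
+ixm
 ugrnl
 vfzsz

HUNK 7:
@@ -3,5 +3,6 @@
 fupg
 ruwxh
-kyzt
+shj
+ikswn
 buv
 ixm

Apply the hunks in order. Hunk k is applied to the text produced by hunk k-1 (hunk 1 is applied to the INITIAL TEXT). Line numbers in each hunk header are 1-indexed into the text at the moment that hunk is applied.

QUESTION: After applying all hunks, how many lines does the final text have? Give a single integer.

Answer: 12

Derivation:
Hunk 1: at line 2 remove [bsn,txmi] add [fupg,ruwxh,gohut] -> 12 lines: rit zbcwr fupg ruwxh gohut sqtve xbqq rspjk vgya vfzsz loy jlthj
Hunk 2: at line 5 remove [sqtve,xbqq,rspjk] add [emd,jvwoe] -> 11 lines: rit zbcwr fupg ruwxh gohut emd jvwoe vgya vfzsz loy jlthj
Hunk 3: at line 5 remove [emd,jvwoe,vgya] add [wufw,addp] -> 10 lines: rit zbcwr fupg ruwxh gohut wufw addp vfzsz loy jlthj
Hunk 4: at line 5 remove [wufw,addp] add [idqfn,ufpqk,ugrnl] -> 11 lines: rit zbcwr fupg ruwxh gohut idqfn ufpqk ugrnl vfzsz loy jlthj
Hunk 5: at line 5 remove [idqfn] add [cjvzn] -> 11 lines: rit zbcwr fupg ruwxh gohut cjvzn ufpqk ugrnl vfzsz loy jlthj
Hunk 6: at line 3 remove [gohut,cjvzn,ufpqk] add [kyzt,buv,ixm] -> 11 lines: rit zbcwr fupg ruwxh kyzt buv ixm ugrnl vfzsz loy jlthj
Hunk 7: at line 3 remove [kyzt] add [shj,ikswn] -> 12 lines: rit zbcwr fupg ruwxh shj ikswn buv ixm ugrnl vfzsz loy jlthj
Final line count: 12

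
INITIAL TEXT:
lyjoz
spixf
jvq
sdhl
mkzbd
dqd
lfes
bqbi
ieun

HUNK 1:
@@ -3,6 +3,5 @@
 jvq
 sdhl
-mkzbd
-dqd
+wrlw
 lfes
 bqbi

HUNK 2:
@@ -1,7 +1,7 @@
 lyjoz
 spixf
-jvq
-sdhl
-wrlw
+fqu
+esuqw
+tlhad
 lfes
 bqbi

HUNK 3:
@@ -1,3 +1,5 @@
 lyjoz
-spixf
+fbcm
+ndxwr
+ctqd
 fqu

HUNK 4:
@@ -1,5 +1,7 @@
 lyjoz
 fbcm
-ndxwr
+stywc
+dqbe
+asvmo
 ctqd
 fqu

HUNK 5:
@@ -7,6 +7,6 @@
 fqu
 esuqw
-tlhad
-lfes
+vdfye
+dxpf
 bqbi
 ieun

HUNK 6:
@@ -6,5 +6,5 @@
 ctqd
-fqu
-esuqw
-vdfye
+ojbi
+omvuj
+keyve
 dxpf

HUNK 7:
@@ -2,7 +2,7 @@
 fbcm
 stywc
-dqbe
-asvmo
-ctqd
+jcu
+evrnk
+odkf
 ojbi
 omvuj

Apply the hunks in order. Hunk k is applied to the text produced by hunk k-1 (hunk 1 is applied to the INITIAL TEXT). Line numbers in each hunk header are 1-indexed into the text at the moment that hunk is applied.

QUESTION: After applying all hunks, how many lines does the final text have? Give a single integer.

Answer: 12

Derivation:
Hunk 1: at line 3 remove [mkzbd,dqd] add [wrlw] -> 8 lines: lyjoz spixf jvq sdhl wrlw lfes bqbi ieun
Hunk 2: at line 1 remove [jvq,sdhl,wrlw] add [fqu,esuqw,tlhad] -> 8 lines: lyjoz spixf fqu esuqw tlhad lfes bqbi ieun
Hunk 3: at line 1 remove [spixf] add [fbcm,ndxwr,ctqd] -> 10 lines: lyjoz fbcm ndxwr ctqd fqu esuqw tlhad lfes bqbi ieun
Hunk 4: at line 1 remove [ndxwr] add [stywc,dqbe,asvmo] -> 12 lines: lyjoz fbcm stywc dqbe asvmo ctqd fqu esuqw tlhad lfes bqbi ieun
Hunk 5: at line 7 remove [tlhad,lfes] add [vdfye,dxpf] -> 12 lines: lyjoz fbcm stywc dqbe asvmo ctqd fqu esuqw vdfye dxpf bqbi ieun
Hunk 6: at line 6 remove [fqu,esuqw,vdfye] add [ojbi,omvuj,keyve] -> 12 lines: lyjoz fbcm stywc dqbe asvmo ctqd ojbi omvuj keyve dxpf bqbi ieun
Hunk 7: at line 2 remove [dqbe,asvmo,ctqd] add [jcu,evrnk,odkf] -> 12 lines: lyjoz fbcm stywc jcu evrnk odkf ojbi omvuj keyve dxpf bqbi ieun
Final line count: 12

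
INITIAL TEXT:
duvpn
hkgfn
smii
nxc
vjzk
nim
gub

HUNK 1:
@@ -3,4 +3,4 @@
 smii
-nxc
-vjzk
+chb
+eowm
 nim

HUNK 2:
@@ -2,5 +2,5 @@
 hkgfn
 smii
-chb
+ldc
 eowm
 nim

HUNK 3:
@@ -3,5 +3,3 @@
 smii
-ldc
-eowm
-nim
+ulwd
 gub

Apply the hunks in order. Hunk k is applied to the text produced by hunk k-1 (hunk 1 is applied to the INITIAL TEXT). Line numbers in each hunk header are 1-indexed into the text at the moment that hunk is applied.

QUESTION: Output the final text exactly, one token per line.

Answer: duvpn
hkgfn
smii
ulwd
gub

Derivation:
Hunk 1: at line 3 remove [nxc,vjzk] add [chb,eowm] -> 7 lines: duvpn hkgfn smii chb eowm nim gub
Hunk 2: at line 2 remove [chb] add [ldc] -> 7 lines: duvpn hkgfn smii ldc eowm nim gub
Hunk 3: at line 3 remove [ldc,eowm,nim] add [ulwd] -> 5 lines: duvpn hkgfn smii ulwd gub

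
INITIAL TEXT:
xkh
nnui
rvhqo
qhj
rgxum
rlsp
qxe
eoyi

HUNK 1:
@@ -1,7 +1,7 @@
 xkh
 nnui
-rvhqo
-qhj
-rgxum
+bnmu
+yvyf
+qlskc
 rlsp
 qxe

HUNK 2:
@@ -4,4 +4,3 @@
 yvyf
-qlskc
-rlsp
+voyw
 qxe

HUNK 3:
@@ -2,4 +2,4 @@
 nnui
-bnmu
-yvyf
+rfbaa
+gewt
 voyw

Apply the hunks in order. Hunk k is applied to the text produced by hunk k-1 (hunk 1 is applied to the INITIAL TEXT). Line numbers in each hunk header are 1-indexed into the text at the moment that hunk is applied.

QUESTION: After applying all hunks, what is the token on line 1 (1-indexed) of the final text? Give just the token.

Hunk 1: at line 1 remove [rvhqo,qhj,rgxum] add [bnmu,yvyf,qlskc] -> 8 lines: xkh nnui bnmu yvyf qlskc rlsp qxe eoyi
Hunk 2: at line 4 remove [qlskc,rlsp] add [voyw] -> 7 lines: xkh nnui bnmu yvyf voyw qxe eoyi
Hunk 3: at line 2 remove [bnmu,yvyf] add [rfbaa,gewt] -> 7 lines: xkh nnui rfbaa gewt voyw qxe eoyi
Final line 1: xkh

Answer: xkh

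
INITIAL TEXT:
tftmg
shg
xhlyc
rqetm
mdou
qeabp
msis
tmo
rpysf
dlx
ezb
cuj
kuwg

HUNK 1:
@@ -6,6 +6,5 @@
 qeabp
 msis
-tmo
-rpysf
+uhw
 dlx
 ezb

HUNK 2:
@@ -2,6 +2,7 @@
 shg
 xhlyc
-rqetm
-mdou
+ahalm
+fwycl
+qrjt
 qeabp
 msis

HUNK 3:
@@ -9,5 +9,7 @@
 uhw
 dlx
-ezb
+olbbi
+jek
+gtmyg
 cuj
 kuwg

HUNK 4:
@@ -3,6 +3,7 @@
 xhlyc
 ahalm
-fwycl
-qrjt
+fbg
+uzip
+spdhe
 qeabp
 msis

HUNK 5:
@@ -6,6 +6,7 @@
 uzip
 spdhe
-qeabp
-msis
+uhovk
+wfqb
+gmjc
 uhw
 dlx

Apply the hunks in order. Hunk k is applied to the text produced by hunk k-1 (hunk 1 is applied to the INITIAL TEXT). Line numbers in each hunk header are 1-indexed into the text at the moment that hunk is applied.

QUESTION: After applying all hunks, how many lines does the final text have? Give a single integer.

Answer: 17

Derivation:
Hunk 1: at line 6 remove [tmo,rpysf] add [uhw] -> 12 lines: tftmg shg xhlyc rqetm mdou qeabp msis uhw dlx ezb cuj kuwg
Hunk 2: at line 2 remove [rqetm,mdou] add [ahalm,fwycl,qrjt] -> 13 lines: tftmg shg xhlyc ahalm fwycl qrjt qeabp msis uhw dlx ezb cuj kuwg
Hunk 3: at line 9 remove [ezb] add [olbbi,jek,gtmyg] -> 15 lines: tftmg shg xhlyc ahalm fwycl qrjt qeabp msis uhw dlx olbbi jek gtmyg cuj kuwg
Hunk 4: at line 3 remove [fwycl,qrjt] add [fbg,uzip,spdhe] -> 16 lines: tftmg shg xhlyc ahalm fbg uzip spdhe qeabp msis uhw dlx olbbi jek gtmyg cuj kuwg
Hunk 5: at line 6 remove [qeabp,msis] add [uhovk,wfqb,gmjc] -> 17 lines: tftmg shg xhlyc ahalm fbg uzip spdhe uhovk wfqb gmjc uhw dlx olbbi jek gtmyg cuj kuwg
Final line count: 17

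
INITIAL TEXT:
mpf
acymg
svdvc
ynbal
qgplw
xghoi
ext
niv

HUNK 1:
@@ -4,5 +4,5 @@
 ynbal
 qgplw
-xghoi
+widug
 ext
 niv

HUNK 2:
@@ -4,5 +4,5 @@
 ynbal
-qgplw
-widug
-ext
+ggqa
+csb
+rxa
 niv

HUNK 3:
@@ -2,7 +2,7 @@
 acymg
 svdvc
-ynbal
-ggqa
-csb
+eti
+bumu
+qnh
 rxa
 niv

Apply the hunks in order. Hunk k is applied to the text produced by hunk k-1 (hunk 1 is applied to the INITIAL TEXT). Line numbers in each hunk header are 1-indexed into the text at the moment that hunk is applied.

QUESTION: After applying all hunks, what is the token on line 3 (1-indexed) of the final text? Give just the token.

Answer: svdvc

Derivation:
Hunk 1: at line 4 remove [xghoi] add [widug] -> 8 lines: mpf acymg svdvc ynbal qgplw widug ext niv
Hunk 2: at line 4 remove [qgplw,widug,ext] add [ggqa,csb,rxa] -> 8 lines: mpf acymg svdvc ynbal ggqa csb rxa niv
Hunk 3: at line 2 remove [ynbal,ggqa,csb] add [eti,bumu,qnh] -> 8 lines: mpf acymg svdvc eti bumu qnh rxa niv
Final line 3: svdvc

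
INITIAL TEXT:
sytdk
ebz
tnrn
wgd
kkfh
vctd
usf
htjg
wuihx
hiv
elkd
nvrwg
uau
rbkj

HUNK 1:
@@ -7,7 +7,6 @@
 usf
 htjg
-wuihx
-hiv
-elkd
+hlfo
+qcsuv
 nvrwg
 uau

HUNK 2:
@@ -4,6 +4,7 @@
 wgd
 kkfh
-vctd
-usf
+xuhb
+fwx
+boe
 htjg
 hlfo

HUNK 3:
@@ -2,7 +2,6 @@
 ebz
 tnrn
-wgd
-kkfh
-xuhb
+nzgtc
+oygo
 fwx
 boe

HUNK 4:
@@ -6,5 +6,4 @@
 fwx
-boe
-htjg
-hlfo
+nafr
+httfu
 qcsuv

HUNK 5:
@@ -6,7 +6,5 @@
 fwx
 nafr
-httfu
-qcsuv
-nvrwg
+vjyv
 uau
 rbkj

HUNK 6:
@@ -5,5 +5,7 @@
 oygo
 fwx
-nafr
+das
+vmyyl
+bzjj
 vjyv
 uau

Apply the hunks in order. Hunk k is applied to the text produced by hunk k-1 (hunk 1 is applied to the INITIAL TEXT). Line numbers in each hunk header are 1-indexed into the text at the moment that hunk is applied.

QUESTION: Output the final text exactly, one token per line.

Hunk 1: at line 7 remove [wuihx,hiv,elkd] add [hlfo,qcsuv] -> 13 lines: sytdk ebz tnrn wgd kkfh vctd usf htjg hlfo qcsuv nvrwg uau rbkj
Hunk 2: at line 4 remove [vctd,usf] add [xuhb,fwx,boe] -> 14 lines: sytdk ebz tnrn wgd kkfh xuhb fwx boe htjg hlfo qcsuv nvrwg uau rbkj
Hunk 3: at line 2 remove [wgd,kkfh,xuhb] add [nzgtc,oygo] -> 13 lines: sytdk ebz tnrn nzgtc oygo fwx boe htjg hlfo qcsuv nvrwg uau rbkj
Hunk 4: at line 6 remove [boe,htjg,hlfo] add [nafr,httfu] -> 12 lines: sytdk ebz tnrn nzgtc oygo fwx nafr httfu qcsuv nvrwg uau rbkj
Hunk 5: at line 6 remove [httfu,qcsuv,nvrwg] add [vjyv] -> 10 lines: sytdk ebz tnrn nzgtc oygo fwx nafr vjyv uau rbkj
Hunk 6: at line 5 remove [nafr] add [das,vmyyl,bzjj] -> 12 lines: sytdk ebz tnrn nzgtc oygo fwx das vmyyl bzjj vjyv uau rbkj

Answer: sytdk
ebz
tnrn
nzgtc
oygo
fwx
das
vmyyl
bzjj
vjyv
uau
rbkj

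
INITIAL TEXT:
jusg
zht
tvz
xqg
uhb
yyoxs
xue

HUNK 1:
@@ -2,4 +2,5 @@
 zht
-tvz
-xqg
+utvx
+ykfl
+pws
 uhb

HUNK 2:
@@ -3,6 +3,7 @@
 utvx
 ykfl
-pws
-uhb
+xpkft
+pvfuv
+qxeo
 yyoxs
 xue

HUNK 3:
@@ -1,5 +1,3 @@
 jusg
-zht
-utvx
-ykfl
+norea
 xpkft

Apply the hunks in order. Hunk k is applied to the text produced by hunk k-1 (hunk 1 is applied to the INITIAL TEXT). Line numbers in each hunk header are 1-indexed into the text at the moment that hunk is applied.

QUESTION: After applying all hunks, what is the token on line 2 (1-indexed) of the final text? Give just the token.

Answer: norea

Derivation:
Hunk 1: at line 2 remove [tvz,xqg] add [utvx,ykfl,pws] -> 8 lines: jusg zht utvx ykfl pws uhb yyoxs xue
Hunk 2: at line 3 remove [pws,uhb] add [xpkft,pvfuv,qxeo] -> 9 lines: jusg zht utvx ykfl xpkft pvfuv qxeo yyoxs xue
Hunk 3: at line 1 remove [zht,utvx,ykfl] add [norea] -> 7 lines: jusg norea xpkft pvfuv qxeo yyoxs xue
Final line 2: norea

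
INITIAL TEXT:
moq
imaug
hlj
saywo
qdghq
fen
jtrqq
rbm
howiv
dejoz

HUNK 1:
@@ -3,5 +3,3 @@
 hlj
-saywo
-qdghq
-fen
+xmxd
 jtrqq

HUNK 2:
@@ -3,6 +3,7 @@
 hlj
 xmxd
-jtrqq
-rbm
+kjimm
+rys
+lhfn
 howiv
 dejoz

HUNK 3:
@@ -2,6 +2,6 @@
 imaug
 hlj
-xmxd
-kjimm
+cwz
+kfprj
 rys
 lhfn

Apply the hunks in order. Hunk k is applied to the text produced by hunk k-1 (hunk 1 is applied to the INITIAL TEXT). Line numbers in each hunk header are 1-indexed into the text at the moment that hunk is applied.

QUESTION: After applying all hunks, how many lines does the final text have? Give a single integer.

Answer: 9

Derivation:
Hunk 1: at line 3 remove [saywo,qdghq,fen] add [xmxd] -> 8 lines: moq imaug hlj xmxd jtrqq rbm howiv dejoz
Hunk 2: at line 3 remove [jtrqq,rbm] add [kjimm,rys,lhfn] -> 9 lines: moq imaug hlj xmxd kjimm rys lhfn howiv dejoz
Hunk 3: at line 2 remove [xmxd,kjimm] add [cwz,kfprj] -> 9 lines: moq imaug hlj cwz kfprj rys lhfn howiv dejoz
Final line count: 9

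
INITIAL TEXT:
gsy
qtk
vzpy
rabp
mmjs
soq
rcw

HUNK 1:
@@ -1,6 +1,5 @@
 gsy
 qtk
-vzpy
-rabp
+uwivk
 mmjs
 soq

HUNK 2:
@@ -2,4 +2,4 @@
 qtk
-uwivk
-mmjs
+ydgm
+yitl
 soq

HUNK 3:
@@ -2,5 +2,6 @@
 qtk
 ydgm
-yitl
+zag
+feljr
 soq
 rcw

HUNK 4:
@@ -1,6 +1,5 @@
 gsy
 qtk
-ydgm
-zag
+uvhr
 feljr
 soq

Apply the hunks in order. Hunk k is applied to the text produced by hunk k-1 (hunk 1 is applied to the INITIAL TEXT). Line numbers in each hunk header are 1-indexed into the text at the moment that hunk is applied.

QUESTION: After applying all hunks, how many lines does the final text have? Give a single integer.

Hunk 1: at line 1 remove [vzpy,rabp] add [uwivk] -> 6 lines: gsy qtk uwivk mmjs soq rcw
Hunk 2: at line 2 remove [uwivk,mmjs] add [ydgm,yitl] -> 6 lines: gsy qtk ydgm yitl soq rcw
Hunk 3: at line 2 remove [yitl] add [zag,feljr] -> 7 lines: gsy qtk ydgm zag feljr soq rcw
Hunk 4: at line 1 remove [ydgm,zag] add [uvhr] -> 6 lines: gsy qtk uvhr feljr soq rcw
Final line count: 6

Answer: 6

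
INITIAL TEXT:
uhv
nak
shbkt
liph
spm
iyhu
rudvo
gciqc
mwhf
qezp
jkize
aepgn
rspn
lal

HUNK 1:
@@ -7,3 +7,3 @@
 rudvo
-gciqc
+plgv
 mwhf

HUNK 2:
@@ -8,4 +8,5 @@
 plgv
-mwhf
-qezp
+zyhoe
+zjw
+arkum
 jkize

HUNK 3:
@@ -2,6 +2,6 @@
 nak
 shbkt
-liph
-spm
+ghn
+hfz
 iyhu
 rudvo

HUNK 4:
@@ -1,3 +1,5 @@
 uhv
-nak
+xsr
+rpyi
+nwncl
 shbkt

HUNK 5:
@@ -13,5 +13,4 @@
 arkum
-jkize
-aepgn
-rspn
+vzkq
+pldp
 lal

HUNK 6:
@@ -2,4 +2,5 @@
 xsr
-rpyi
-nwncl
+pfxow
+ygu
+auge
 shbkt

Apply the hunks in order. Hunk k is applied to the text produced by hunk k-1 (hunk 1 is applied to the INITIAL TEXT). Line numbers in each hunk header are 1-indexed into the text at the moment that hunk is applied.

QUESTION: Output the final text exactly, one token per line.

Hunk 1: at line 7 remove [gciqc] add [plgv] -> 14 lines: uhv nak shbkt liph spm iyhu rudvo plgv mwhf qezp jkize aepgn rspn lal
Hunk 2: at line 8 remove [mwhf,qezp] add [zyhoe,zjw,arkum] -> 15 lines: uhv nak shbkt liph spm iyhu rudvo plgv zyhoe zjw arkum jkize aepgn rspn lal
Hunk 3: at line 2 remove [liph,spm] add [ghn,hfz] -> 15 lines: uhv nak shbkt ghn hfz iyhu rudvo plgv zyhoe zjw arkum jkize aepgn rspn lal
Hunk 4: at line 1 remove [nak] add [xsr,rpyi,nwncl] -> 17 lines: uhv xsr rpyi nwncl shbkt ghn hfz iyhu rudvo plgv zyhoe zjw arkum jkize aepgn rspn lal
Hunk 5: at line 13 remove [jkize,aepgn,rspn] add [vzkq,pldp] -> 16 lines: uhv xsr rpyi nwncl shbkt ghn hfz iyhu rudvo plgv zyhoe zjw arkum vzkq pldp lal
Hunk 6: at line 2 remove [rpyi,nwncl] add [pfxow,ygu,auge] -> 17 lines: uhv xsr pfxow ygu auge shbkt ghn hfz iyhu rudvo plgv zyhoe zjw arkum vzkq pldp lal

Answer: uhv
xsr
pfxow
ygu
auge
shbkt
ghn
hfz
iyhu
rudvo
plgv
zyhoe
zjw
arkum
vzkq
pldp
lal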